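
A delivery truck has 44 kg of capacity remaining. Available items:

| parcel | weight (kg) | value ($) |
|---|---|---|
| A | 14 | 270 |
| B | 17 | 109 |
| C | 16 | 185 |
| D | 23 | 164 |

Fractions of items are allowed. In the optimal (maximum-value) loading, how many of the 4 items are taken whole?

Order: A (270/14=19.29) > C (185/16=11.56) > D (164/23=7.13) > B (109/17=6.41)
Fill: take A (14 @ 270) → take C (16 @ 185) → take 14/23 of D → 99.83; 44/44 used.
2 item(s) taken whole; one partial (take 14/23 of D).

2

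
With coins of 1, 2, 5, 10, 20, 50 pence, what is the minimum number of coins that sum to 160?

4

160 − 3×50→10 − 1×10→0
Total coins = 3 + 1 = 4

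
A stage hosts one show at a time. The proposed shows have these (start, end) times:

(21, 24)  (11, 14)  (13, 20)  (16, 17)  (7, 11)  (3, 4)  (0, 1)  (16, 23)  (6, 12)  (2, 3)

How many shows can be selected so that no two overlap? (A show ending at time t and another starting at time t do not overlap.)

7

Order by finish time; keep every interval that doesn't clash with the previous kept one.
By end time: (0,1), (2,3), (3,4), (7,11), (6,12), (11,14), (16,17), (13,20), (16,23), (21,24).
Pick (0,1); next start ≥ 1 → (2,3); next start ≥ 3 → (3,4); next start ≥ 4 → (7,11); next start ≥ 11 → (11,14); next start ≥ 14 → (16,17); next start ≥ 17 → (21,24).
Selected 7 shows.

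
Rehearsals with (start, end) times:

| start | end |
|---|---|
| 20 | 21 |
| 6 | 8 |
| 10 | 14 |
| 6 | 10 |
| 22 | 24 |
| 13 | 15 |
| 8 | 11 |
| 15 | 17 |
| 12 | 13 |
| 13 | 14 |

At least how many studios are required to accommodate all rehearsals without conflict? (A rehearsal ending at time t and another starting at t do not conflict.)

The answer is the maximum number of intervals overlapping at any instant.
Events (time:±→running): 6:+→1 6:+→2 8:-→1 8:+→2 10:-→1 10:+→2 11:-→1 12:+→2 13:-→1 13:+→2 13:+→3 … peak 3.

3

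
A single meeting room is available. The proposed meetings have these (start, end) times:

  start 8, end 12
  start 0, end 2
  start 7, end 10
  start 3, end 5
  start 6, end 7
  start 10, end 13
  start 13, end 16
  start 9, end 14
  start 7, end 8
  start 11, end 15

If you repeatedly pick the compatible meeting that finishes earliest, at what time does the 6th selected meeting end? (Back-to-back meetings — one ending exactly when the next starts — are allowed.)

Sort by end time and greedily take each interval whose start is ≥ the last chosen end.
Sorted by end: (0,2)  (3,5)  (6,7)  (7,8)  (7,10)  (8,12)  (10,13)  (9,14)  (11,15)  (13,16)
take (0,2); take (3,5); take (6,7); take (7,8); take (8,12); skip (9,14); take (13,16).
Selected: (0,2) (3,5) (6,7) (7,8) (8,12) (13,16)

16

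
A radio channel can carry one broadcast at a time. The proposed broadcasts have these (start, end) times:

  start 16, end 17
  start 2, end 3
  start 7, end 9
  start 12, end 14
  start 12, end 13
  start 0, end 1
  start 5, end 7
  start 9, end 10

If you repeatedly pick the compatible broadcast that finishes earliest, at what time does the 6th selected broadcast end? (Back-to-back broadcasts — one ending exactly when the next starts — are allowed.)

Order by finish time; keep every interval that doesn't clash with the previous kept one.
Sorted by end: (0,1)  (2,3)  (5,7)  (7,9)  (9,10)  (12,13)  (12,14)  (16,17)
take (0,1); take (2,3); take (5,7); take (7,9); take (9,10); take (12,13); take (16,17).
Selected: (0,1) (2,3) (5,7) (7,9) (9,10) (12,13) (16,17)

13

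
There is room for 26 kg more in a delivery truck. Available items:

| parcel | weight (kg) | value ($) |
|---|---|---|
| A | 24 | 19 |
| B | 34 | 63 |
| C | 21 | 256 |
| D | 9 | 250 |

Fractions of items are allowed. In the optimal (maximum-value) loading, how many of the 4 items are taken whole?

1

Order: D (250/9=27.78) > C (256/21=12.19) > B (63/34=1.85) > A (19/24=0.79)
Fill: take D (9 @ 250) → take 17/21 of C → 207.24; 26/26 used.
1 item(s) taken whole; one partial (take 17/21 of C).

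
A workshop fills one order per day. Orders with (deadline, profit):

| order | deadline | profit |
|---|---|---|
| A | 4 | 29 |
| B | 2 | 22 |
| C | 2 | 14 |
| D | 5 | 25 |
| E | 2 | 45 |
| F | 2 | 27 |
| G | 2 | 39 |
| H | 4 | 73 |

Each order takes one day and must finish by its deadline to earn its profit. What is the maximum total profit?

By profit: H(d4,73), E(d2,45), G(d2,39), A(d4,29), F(d2,27), D(d5,25), B(d2,22), C(d2,14)
H→slot 4; E→slot 2; G→slot 1; A→slot 3; F skipped; D→slot 5; B skipped; C skipped.
Profit = 39 + 45 + 29 + 73 + 25 = 211

211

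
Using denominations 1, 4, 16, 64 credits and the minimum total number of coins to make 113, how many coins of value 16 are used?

113 − 1×64→49 − 3×16→1 − 1×1→0
Count of 16: 3

3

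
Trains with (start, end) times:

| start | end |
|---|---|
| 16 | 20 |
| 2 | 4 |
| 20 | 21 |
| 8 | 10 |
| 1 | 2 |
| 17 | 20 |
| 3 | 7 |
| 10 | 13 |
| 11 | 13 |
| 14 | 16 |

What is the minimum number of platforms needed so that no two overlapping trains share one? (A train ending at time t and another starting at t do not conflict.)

2

Events (time:±→running): 1:+→1 2:-→0 2:+→1 3:+→2 … peak 2.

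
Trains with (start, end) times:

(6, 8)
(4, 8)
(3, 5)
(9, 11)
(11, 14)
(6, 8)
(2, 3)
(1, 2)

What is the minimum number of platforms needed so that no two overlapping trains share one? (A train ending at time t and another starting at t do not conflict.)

The answer is the maximum number of intervals overlapping at any instant.
starts: [1, 2, 3, 4, 6, 6, 9, 11]
ends:   [2, 3, 5, 8, 8, 8, 11, 14]
s1→1 e2→0 s2→1 e3→0 s3→1 s4→2 e5→1 s6→2 s6→3  — peak 3.

3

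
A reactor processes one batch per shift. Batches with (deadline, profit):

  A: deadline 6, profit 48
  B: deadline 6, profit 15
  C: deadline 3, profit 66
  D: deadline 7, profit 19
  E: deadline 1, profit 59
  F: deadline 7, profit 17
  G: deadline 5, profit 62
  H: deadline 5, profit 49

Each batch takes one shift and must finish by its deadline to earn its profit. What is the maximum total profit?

320

Take jobs in profit order; each goes to the latest open slot no later than its deadline.
By profit: C(d3,66), G(d5,62), E(d1,59), H(d5,49), A(d6,48), D(d7,19), F(d7,17), B(d6,15)
C→slot 3; G→slot 5; E→slot 1; H→slot 4; A→slot 6; D→slot 7; F→slot 2; B skipped.
Profit = 59 + 17 + 66 + 49 + 62 + 48 + 19 = 320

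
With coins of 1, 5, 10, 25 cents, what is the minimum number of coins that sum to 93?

93 = 3×25 + 1×10 + 1×5 + 3×1
Total coins = 3 + 1 + 1 + 3 = 8

8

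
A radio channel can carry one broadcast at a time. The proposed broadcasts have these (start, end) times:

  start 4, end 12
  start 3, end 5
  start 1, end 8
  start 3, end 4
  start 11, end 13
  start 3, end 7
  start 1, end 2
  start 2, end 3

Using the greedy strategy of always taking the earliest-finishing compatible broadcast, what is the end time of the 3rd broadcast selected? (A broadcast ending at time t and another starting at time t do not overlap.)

4

Greedy by earliest finish: after sorting by end time, pick each interval compatible with the last pick.
Sorted by end: (1,2)  (2,3)  (3,4)  (3,5)  (3,7)  (1,8)  (4,12)  (11,13)
take (1,2); take (2,3); take (3,4); skip (3,5); take (4,12); skip (11,13).
Selected: (1,2) (2,3) (3,4) (4,12)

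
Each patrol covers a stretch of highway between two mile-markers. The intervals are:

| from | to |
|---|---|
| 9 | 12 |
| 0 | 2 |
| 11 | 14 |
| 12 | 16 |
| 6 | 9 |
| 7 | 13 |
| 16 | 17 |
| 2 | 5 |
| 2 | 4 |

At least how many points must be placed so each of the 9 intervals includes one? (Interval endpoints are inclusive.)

4

Process intervals by earliest right end; each time one isn't hit yet, stab at its right endpoint.
By right end: [0,2]  [2,4]  [2,5]  [6,9]  [9,12]  [7,13]  [11,14]  [12,16]  [16,17]
[0,2] uncovered → point at 2; [6,9] uncovered → point at 9; [11,14] uncovered → point at 14; [16,17] uncovered → point at 17.
Points: 2, 9, 14, 17 (4 total).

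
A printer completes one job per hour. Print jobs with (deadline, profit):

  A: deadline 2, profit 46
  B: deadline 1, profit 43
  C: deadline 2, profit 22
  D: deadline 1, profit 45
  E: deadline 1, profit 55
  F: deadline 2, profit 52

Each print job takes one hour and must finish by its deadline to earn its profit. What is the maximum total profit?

107

Sort by profit descending; place each in the latest free slot ≤ its deadline.
By profit: E(d1,55), F(d2,52), A(d2,46), D(d1,45), B(d1,43), C(d2,22)
E→slot 1; F→slot 2; A skipped; D skipped; B skipped; C skipped.
Profit = 55 + 52 = 107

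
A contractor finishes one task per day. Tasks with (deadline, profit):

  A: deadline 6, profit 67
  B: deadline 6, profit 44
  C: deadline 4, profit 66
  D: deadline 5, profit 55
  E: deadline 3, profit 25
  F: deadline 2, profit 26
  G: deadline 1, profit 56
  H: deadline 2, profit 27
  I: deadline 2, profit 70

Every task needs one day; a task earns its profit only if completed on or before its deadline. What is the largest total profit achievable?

358

Take jobs in profit order; each goes to the latest open slot no later than its deadline.
By profit: I(d2,70), A(d6,67), C(d4,66), G(d1,56), D(d5,55), B(d6,44), H(d2,27), F(d2,26), E(d3,25)
I→slot 2; A→slot 6; C→slot 4; G→slot 1; D→slot 5; B→slot 3; H skipped; F skipped; E skipped.
Profit = 56 + 70 + 44 + 66 + 55 + 67 = 358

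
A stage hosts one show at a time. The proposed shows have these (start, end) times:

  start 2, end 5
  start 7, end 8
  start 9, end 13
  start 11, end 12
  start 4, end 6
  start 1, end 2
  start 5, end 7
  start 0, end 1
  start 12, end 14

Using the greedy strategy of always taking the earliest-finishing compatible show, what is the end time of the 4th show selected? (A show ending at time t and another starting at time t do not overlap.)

Sort by end time and greedily take each interval whose start is ≥ the last chosen end.
By end time: (0,1), (1,2), (2,5), (4,6), (5,7), (7,8), (11,12), (9,13), (12,14).
Pick (0,1); next start ≥ 1 → (1,2); next start ≥ 2 → (2,5); next start ≥ 5 → (5,7); next start ≥ 7 → (7,8); next start ≥ 8 → (11,12); next start ≥ 12 → (12,14).
Selected: (0,1) (1,2) (2,5) (5,7) (7,8) (11,12) (12,14)

7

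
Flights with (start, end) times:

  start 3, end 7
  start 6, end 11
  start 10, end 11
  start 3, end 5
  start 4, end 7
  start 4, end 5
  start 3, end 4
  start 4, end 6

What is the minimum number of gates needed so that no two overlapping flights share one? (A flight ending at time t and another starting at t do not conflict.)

5

The answer is the maximum number of intervals overlapping at any instant.
Events (time:±→running): 3:+→1 3:+→2 3:+→3 4:-→2 4:+→3 4:+→4 4:+→5 … peak 5.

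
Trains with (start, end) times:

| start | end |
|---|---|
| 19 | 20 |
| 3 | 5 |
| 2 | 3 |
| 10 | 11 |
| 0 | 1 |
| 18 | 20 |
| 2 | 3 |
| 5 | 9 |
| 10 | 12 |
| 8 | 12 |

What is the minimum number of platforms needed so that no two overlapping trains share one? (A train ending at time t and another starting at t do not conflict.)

3

Count concurrent intervals with a sweep; the peak is the room count.
Events (time:±→running): 0:+→1 1:-→0 2:+→1 2:+→2 3:-→1 3:-→0 3:+→1 5:-→0 5:+→1 8:+→2 9:-→1 10:+→2 10:+→3 … peak 3.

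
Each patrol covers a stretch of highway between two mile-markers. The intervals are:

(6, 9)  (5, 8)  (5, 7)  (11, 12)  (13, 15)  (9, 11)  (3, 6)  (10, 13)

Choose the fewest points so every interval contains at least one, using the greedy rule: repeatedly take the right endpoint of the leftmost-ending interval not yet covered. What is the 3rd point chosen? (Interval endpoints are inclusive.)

By right end: [3,6]  [5,7]  [5,8]  [6,9]  [9,11]  [11,12]  [10,13]  [13,15]
[3,6] uncovered → point at 6; [9,11] uncovered → point at 11; [13,15] uncovered → point at 15.
Points: 6, 11, 15 (3 total).

15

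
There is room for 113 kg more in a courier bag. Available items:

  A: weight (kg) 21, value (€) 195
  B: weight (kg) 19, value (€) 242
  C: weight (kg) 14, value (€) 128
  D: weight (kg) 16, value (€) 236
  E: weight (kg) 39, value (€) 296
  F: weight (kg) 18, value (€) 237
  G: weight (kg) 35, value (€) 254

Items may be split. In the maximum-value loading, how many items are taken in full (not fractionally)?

Greedy by value/weight ratio, highest first.
Ratios (sorted): D 14.75, F 13.17, B 12.74, A 9.29, C 9.14, E 7.59, G 7.26
take D (16 @ 236); take F (18 @ 237); take B (19 @ 242); take A (21 @ 195); take C (14 @ 128); take 25/39 of E → 189.74. Capacity used 113/113.
5 item(s) taken whole; one partial (take 25/39 of E).

5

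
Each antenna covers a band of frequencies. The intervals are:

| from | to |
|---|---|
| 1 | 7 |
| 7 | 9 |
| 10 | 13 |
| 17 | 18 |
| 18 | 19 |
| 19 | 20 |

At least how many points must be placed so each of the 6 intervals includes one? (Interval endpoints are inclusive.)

Sorted: [1,7] [7,9] [10,13] [17,18] [18,19] [19,20]
{[1,7],[7,9]} hit by 7; {[10,13]} hit by 13; {[17,18],[18,19]} hit by 18; {[19,20]} hit by 20.
Points: 7, 13, 18, 20 (4 total).

4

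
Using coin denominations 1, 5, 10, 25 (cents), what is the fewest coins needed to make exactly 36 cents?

Greedy: take as many of the largest coin as possible, then repeat with the remainder.
36 − 1×25→11 − 1×10→1 − 1×1→0
Total coins = 1 + 1 + 1 = 3

3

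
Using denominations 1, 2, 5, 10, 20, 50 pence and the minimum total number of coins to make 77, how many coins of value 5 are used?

1

Greedy: take as many of the largest coin as possible, then repeat with the remainder.
77 − 1×50→27 − 1×20→7 − 1×5→2 − 1×2→0
Count of 5: 1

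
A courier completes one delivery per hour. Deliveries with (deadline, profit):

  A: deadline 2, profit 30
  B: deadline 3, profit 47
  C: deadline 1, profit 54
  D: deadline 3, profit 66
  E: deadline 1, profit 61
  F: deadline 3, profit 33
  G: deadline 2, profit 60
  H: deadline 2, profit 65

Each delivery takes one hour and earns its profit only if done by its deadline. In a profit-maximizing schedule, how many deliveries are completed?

Profit order: D=66 H=65 E=61 G=60 C=54 B=47 F=33 A=30
Assign: D→slot 3, H→slot 2, E→slot 1, G skipped, C skipped, B skipped, F skipped, A skipped.
Slots: [1:E] [2:H] [3:D]
3 of 8 scheduled.

3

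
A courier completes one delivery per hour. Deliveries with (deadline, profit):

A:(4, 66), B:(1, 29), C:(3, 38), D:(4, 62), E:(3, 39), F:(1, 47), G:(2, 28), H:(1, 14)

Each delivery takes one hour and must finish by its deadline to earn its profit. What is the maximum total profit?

By profit: A(d4,66), D(d4,62), F(d1,47), E(d3,39), C(d3,38), B(d1,29), G(d2,28), H(d1,14)
A→slot 4; D→slot 3; F→slot 1; E→slot 2; C skipped; B skipped; G skipped; H skipped.
Profit = 47 + 39 + 62 + 66 = 214

214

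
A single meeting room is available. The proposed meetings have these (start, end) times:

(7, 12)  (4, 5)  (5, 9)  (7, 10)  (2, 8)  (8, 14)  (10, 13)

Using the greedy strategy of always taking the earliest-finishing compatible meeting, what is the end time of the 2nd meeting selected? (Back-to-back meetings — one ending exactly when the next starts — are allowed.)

9

Sort by end time and greedily take each interval whose start is ≥ the last chosen end.
By end time: (4,5), (2,8), (5,9), (7,10), (7,12), (10,13), (8,14).
Pick (4,5); next start ≥ 5 → (5,9); next start ≥ 9 → (10,13).
Selected: (4,5) (5,9) (10,13)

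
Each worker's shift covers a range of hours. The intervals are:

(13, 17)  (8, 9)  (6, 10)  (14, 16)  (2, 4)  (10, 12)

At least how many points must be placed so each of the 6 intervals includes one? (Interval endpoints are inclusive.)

4

Process intervals by earliest right end; each time one isn't hit yet, stab at its right endpoint.
By right end: [2,4]  [8,9]  [6,10]  [10,12]  [14,16]  [13,17]
[2,4] uncovered → point at 4; [8,9] uncovered → point at 9; [10,12] uncovered → point at 12; [14,16] uncovered → point at 16.
Points: 4, 9, 12, 16 (4 total).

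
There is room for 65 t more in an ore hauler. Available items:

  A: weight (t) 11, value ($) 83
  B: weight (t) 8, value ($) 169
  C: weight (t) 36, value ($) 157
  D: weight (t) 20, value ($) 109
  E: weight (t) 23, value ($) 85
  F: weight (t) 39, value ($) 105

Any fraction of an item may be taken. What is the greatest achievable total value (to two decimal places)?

474.39

Ratios (sorted): B 21.12, A 7.55, D 5.45, C 4.36, E 3.70, F 2.69
take B (8 @ 169); take A (11 @ 83); take D (20 @ 109); take 26/36 of C → 113.39. Capacity used 65/65.
Total value = 474.39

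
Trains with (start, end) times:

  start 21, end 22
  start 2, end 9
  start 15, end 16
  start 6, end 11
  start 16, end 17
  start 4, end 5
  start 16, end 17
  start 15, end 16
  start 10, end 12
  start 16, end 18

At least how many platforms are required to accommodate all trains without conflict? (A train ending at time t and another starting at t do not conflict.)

The answer is the maximum number of intervals overlapping at any instant.
Events (time:±→running): 2:+→1 4:+→2 5:-→1 6:+→2 9:-→1 10:+→2 11:-→1 12:-→0 15:+→1 15:+→2 16:-→1 16:-→0 16:+→1 16:+→2 16:+→3 … peak 3.

3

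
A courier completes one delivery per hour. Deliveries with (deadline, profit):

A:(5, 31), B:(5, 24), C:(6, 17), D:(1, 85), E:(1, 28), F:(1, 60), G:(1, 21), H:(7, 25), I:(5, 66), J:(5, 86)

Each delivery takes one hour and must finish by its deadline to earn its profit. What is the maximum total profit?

334

Sort by profit descending; place each in the latest free slot ≤ its deadline.
By profit: J(d5,86), D(d1,85), I(d5,66), F(d1,60), A(d5,31), E(d1,28), H(d7,25), B(d5,24), G(d1,21), C(d6,17)
J→slot 5; D→slot 1; I→slot 4; F skipped; A→slot 3; E skipped; H→slot 7; B→slot 2; G skipped; C→slot 6.
Profit = 85 + 24 + 31 + 66 + 86 + 17 + 25 = 334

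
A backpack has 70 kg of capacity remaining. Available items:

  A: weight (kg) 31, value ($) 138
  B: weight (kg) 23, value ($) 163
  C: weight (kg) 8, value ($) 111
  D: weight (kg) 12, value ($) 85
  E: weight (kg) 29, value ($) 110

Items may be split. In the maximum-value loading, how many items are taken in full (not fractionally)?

Order: C (111/8=13.88) > B (163/23=7.09) > D (85/12=7.08) > A (138/31=4.45) > E (110/29=3.79)
Fill: take C (8 @ 111) → take B (23 @ 163) → take D (12 @ 85) → take 27/31 of A → 120.19; 70/70 used.
3 item(s) taken whole; one partial (take 27/31 of A).

3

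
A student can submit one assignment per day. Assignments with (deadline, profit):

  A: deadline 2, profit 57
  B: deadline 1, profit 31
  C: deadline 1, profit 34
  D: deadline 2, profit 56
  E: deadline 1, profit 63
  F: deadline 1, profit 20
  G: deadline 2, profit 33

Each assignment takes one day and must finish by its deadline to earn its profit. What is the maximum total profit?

120

By profit: E(d1,63), A(d2,57), D(d2,56), C(d1,34), G(d2,33), B(d1,31), F(d1,20)
E→slot 1; A→slot 2; D skipped; C skipped; G skipped; B skipped; F skipped.
Profit = 63 + 57 = 120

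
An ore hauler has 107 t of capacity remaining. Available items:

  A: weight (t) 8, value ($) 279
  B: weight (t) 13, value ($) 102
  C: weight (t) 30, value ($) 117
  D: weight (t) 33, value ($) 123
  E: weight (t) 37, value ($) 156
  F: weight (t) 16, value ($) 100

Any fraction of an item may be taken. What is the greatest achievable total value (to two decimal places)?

Sort by value per unit weight and fill in that order.
Order: A (279/8=34.88) > B (102/13=7.85) > F (100/16=6.25) > E (156/37=4.22) > C (117/30=3.90) > D (123/33=3.73)
Fill: take A (8 @ 279) → take B (13 @ 102) → take F (16 @ 100) → take E (37 @ 156) → take C (30 @ 117) → take 3/33 of D → 11.18; 107/107 used.
Total value = 765.18

765.18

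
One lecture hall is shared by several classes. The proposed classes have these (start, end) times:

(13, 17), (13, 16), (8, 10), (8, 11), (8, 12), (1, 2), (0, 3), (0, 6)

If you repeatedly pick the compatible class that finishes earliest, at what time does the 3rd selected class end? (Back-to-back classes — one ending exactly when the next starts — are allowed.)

16

Order by finish time; keep every interval that doesn't clash with the previous kept one.
Sorted by end: (1,2)  (0,3)  (0,6)  (8,10)  (8,11)  (8,12)  (13,16)  (13,17)
take (1,2); take (8,10); take (13,16).
Selected: (1,2) (8,10) (13,16)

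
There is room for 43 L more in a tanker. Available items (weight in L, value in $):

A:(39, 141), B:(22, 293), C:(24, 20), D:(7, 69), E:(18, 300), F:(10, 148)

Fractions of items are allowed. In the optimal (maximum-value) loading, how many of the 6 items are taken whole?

2

Sort by value per unit weight and fill in that order.
Ratios (sorted): E 16.67, F 14.80, B 13.32, D 9.86, A 3.62, C 0.83
take E (18 @ 300); take F (10 @ 148); take 15/22 of B → 199.77. Capacity used 43/43.
2 item(s) taken whole; one partial (take 15/22 of B).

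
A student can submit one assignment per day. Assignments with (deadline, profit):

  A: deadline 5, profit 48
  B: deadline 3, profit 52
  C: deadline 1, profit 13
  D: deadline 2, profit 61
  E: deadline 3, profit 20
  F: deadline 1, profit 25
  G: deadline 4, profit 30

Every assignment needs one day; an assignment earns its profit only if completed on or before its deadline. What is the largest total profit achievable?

Take jobs in profit order; each goes to the latest open slot no later than its deadline.
By profit: D(d2,61), B(d3,52), A(d5,48), G(d4,30), F(d1,25), E(d3,20), C(d1,13)
D→slot 2; B→slot 3; A→slot 5; G→slot 4; F→slot 1; E skipped; C skipped.
Profit = 25 + 61 + 52 + 30 + 48 = 216

216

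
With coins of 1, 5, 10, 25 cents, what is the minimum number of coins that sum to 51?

51 = 2×25 + 1×1
Total coins = 2 + 1 = 3

3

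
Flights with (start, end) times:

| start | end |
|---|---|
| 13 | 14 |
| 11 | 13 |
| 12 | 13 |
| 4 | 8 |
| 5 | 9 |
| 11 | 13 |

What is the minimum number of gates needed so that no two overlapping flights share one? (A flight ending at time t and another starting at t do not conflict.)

3

starts: [4, 5, 11, 11, 12, 13]
ends:   [8, 9, 13, 13, 13, 14]
s4→1 s5→2 e8→1 e9→0 s11→1 s11→2 s12→3  — peak 3.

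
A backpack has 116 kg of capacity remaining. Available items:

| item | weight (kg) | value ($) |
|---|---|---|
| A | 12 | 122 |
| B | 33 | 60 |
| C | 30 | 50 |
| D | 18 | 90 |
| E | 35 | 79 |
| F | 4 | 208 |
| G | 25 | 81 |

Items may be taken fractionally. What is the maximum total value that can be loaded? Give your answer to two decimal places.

Order: F (208/4=52.00) > A (122/12=10.17) > D (90/18=5.00) > G (81/25=3.24) > E (79/35=2.26) > B (60/33=1.82) > C (50/30=1.67)
Fill: take F (4 @ 208) → take A (12 @ 122) → take D (18 @ 90) → take G (25 @ 81) → take E (35 @ 79) → take 22/33 of B → 40.00; 116/116 used.
Total value = 620.00

620.00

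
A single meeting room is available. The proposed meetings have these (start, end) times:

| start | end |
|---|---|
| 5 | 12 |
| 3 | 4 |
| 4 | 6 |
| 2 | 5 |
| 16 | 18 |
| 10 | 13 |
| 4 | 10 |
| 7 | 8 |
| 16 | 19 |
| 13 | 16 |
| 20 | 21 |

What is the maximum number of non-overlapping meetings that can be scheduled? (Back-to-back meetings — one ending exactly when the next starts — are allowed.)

7

Order by finish time; keep every interval that doesn't clash with the previous kept one.
By end time: (3,4), (2,5), (4,6), (7,8), (4,10), (5,12), (10,13), (13,16), (16,18), (16,19), (20,21).
Pick (3,4); next start ≥ 4 → (4,6); next start ≥ 6 → (7,8); next start ≥ 8 → (10,13); next start ≥ 13 → (13,16); next start ≥ 16 → (16,18); next start ≥ 18 → (20,21).
Selected 7 meetings.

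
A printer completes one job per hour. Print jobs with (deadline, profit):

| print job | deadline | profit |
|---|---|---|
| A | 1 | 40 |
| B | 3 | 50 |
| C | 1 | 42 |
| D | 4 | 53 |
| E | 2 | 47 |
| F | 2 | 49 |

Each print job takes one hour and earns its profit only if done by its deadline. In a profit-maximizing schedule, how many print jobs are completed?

Take jobs in profit order; each goes to the latest open slot no later than its deadline.
By profit: D(d4,53), B(d3,50), F(d2,49), E(d2,47), C(d1,42), A(d1,40)
D→slot 4; B→slot 3; F→slot 2; E→slot 1; C skipped; A skipped.
4 of 6 scheduled.

4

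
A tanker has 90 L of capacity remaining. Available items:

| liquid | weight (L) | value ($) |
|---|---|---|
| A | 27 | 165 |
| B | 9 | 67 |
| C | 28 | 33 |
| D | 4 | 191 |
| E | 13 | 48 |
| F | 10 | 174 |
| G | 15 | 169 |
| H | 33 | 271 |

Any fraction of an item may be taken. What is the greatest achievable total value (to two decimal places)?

Ratios (sorted): D 47.75, F 17.40, G 11.27, H 8.21, B 7.44, A 6.11, E 3.69, C 1.18
take D (4 @ 191); take F (10 @ 174); take G (15 @ 169); take H (33 @ 271); take B (9 @ 67); take 19/27 of A → 116.11. Capacity used 90/90.
Total value = 988.11

988.11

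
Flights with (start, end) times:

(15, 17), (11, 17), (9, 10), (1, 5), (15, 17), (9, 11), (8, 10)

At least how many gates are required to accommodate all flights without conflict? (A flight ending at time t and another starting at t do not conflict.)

3

Events (time:±→running): 1:+→1 5:-→0 8:+→1 9:+→2 9:+→3 … peak 3.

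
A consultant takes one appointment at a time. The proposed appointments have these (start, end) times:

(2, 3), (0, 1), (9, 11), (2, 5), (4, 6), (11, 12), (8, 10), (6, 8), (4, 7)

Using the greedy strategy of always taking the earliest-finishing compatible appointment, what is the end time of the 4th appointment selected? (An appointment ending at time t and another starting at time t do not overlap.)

8

Order by finish time; keep every interval that doesn't clash with the previous kept one.
By end time: (0,1), (2,3), (2,5), (4,6), (4,7), (6,8), (8,10), (9,11), (11,12).
Pick (0,1); next start ≥ 1 → (2,3); next start ≥ 3 → (4,6); next start ≥ 6 → (6,8); next start ≥ 8 → (8,10); next start ≥ 10 → (11,12).
Selected: (0,1) (2,3) (4,6) (6,8) (8,10) (11,12)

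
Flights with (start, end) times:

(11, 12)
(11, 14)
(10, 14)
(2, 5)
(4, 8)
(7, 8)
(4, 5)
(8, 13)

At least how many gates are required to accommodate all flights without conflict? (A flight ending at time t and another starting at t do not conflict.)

Count concurrent intervals with a sweep; the peak is the room count.
Events (time:±→running): 2:+→1 4:+→2 4:+→3 5:-→2 5:-→1 7:+→2 8:-→1 8:-→0 8:+→1 10:+→2 11:+→3 11:+→4 … peak 4.

4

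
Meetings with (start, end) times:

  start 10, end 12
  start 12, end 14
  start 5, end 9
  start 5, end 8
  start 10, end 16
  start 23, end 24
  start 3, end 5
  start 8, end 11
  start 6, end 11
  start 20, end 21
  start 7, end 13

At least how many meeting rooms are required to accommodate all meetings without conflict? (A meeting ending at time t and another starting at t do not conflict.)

Count concurrent intervals with a sweep; the peak is the room count.
Events (time:±→running): 3:+→1 5:-→0 5:+→1 5:+→2 6:+→3 7:+→4 8:-→3 8:+→4 9:-→3 10:+→4 10:+→5 … peak 5.

5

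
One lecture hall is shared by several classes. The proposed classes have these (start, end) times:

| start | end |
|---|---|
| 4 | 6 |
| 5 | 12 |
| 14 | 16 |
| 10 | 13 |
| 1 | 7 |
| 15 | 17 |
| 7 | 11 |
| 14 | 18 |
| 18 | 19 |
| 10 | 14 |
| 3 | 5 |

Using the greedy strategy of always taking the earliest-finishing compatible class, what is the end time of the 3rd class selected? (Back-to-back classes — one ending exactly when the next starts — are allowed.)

Greedy by earliest finish: after sorting by end time, pick each interval compatible with the last pick.
Sorted by end: (3,5)  (4,6)  (1,7)  (7,11)  (5,12)  (10,13)  (10,14)  (14,16)  (15,17)  (14,18)  (18,19)
take (3,5); take (7,11); skip (5,12); skip (10,14); take (14,16); skip (15,17); take (18,19).
Selected: (3,5) (7,11) (14,16) (18,19)

16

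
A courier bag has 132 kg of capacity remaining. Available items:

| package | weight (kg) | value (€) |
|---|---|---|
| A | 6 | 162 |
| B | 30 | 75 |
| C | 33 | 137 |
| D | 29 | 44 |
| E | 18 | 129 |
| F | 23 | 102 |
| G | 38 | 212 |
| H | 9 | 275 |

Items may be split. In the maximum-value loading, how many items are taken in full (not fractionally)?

6

Greedy by value/weight ratio, highest first.
Order: H (275/9=30.56) > A (162/6=27.00) > E (129/18=7.17) > G (212/38=5.58) > F (102/23=4.43) > C (137/33=4.15) > B (75/30=2.50) > D (44/29=1.52)
Fill: take H (9 @ 275) → take A (6 @ 162) → take E (18 @ 129) → take G (38 @ 212) → take F (23 @ 102) → take C (33 @ 137) → take 5/30 of B → 12.50; 132/132 used.
6 item(s) taken whole; one partial (take 5/30 of B).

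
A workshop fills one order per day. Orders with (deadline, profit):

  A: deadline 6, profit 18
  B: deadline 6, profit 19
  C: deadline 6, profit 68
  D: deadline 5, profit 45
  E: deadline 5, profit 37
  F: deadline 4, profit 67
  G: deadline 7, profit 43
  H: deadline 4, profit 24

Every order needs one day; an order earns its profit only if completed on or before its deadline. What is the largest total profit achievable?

Profit order: C=68 F=67 D=45 G=43 E=37 H=24 B=19 A=18
Assign: C→slot 6, F→slot 4, D→slot 5, G→slot 7, E→slot 3, H→slot 2, B→slot 1, A skipped.
Slots: [1:B] [2:H] [3:E] [4:F] [5:D] [6:C] [7:G]
Profit = 19 + 24 + 37 + 67 + 45 + 68 + 43 = 303

303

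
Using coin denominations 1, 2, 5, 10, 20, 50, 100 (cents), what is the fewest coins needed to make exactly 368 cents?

368 = 3×100 + 1×50 + 1×10 + 1×5 + 1×2 + 1×1
Total coins = 3 + 1 + 1 + 1 + 1 + 1 = 8

8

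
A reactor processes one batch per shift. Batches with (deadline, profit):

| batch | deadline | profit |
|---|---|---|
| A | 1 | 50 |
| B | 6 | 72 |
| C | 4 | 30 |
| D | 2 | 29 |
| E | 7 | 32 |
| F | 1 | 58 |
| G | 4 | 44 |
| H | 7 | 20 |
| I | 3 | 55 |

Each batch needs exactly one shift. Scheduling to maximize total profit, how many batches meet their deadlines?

Sort by profit descending; place each in the latest free slot ≤ its deadline.
Profit order: B=72 F=58 I=55 A=50 G=44 E=32 C=30 D=29 H=20
Assign: B→slot 6, F→slot 1, I→slot 3, A skipped, G→slot 4, E→slot 7, C→slot 2, D skipped, H→slot 5.
Slots: [1:F] [2:C] [3:I] [4:G] [5:H] [6:B] [7:E]
7 of 9 scheduled.

7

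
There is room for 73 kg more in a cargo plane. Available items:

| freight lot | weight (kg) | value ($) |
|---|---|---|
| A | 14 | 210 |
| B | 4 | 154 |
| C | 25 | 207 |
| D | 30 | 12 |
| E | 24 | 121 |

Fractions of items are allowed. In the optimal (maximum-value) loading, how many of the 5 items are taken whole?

Ratios (sorted): B 38.50, A 15.00, C 8.28, E 5.04, D 0.40
take B (4 @ 154); take A (14 @ 210); take C (25 @ 207); take E (24 @ 121); take 6/30 of D → 2.40. Capacity used 73/73.
4 item(s) taken whole; one partial (take 6/30 of D).

4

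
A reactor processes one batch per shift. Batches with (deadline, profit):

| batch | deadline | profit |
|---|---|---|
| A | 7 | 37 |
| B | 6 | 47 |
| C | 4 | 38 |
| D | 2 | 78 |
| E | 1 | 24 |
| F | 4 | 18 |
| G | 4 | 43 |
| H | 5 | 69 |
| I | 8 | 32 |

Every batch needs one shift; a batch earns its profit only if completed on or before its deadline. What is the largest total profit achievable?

368

Profit order: D=78 H=69 B=47 G=43 C=38 A=37 I=32 E=24 F=18
Assign: D→slot 2, H→slot 5, B→slot 6, G→slot 4, C→slot 3, A→slot 7, I→slot 8, E→slot 1, F skipped.
Slots: [1:E] [2:D] [3:C] [4:G] [5:H] [6:B] [7:A] [8:I]
Profit = 24 + 78 + 38 + 43 + 69 + 47 + 37 + 32 = 368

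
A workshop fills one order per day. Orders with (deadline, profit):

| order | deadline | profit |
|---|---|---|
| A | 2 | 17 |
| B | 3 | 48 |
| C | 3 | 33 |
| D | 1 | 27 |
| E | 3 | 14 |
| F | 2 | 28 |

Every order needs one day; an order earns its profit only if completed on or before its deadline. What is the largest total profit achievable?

109

Take jobs in profit order; each goes to the latest open slot no later than its deadline.
By profit: B(d3,48), C(d3,33), F(d2,28), D(d1,27), A(d2,17), E(d3,14)
B→slot 3; C→slot 2; F→slot 1; D skipped; A skipped; E skipped.
Profit = 28 + 33 + 48 = 109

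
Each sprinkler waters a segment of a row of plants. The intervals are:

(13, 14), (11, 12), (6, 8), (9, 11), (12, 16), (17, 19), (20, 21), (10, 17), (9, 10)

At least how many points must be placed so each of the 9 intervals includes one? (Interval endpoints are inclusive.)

Process intervals by earliest right end; each time one isn't hit yet, stab at its right endpoint.
Sorted: [6,8] [9,10] [9,11] [11,12] [13,14] [12,16] [10,17] [17,19] [20,21]
{[6,8]} hit by 8; {[9,10],[9,11]} hit by 10; {[11,12]} hit by 12; {[13,14],[12,16],[10,17]} hit by 14; {[17,19]} hit by 19; {[20,21]} hit by 21.
Points: 8, 10, 12, 14, 19, 21 (6 total).

6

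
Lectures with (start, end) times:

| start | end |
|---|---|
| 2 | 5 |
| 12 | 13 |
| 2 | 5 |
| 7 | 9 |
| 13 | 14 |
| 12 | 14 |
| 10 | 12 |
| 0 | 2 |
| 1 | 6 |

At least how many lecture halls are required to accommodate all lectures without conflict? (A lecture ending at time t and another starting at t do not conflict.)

Events (time:±→running): 0:+→1 1:+→2 2:-→1 2:+→2 2:+→3 … peak 3.

3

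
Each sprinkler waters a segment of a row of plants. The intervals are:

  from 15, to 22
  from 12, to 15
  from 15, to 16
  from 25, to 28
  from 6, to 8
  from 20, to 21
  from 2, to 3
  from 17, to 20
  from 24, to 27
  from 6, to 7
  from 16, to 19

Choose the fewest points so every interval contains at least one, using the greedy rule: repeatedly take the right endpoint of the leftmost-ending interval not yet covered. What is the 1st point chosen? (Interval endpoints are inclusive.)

By right end: [2,3]  [6,7]  [6,8]  [12,15]  [15,16]  [16,19]  [17,20]  [20,21]  [15,22]  [24,27]  [25,28]
[2,3] uncovered → point at 3; [6,7] uncovered → point at 7; [12,15] uncovered → point at 15; [16,19] uncovered → point at 19; [20,21] uncovered → point at 21; [24,27] uncovered → point at 27.
Points: 3, 7, 15, 19, 21, 27 (6 total).

3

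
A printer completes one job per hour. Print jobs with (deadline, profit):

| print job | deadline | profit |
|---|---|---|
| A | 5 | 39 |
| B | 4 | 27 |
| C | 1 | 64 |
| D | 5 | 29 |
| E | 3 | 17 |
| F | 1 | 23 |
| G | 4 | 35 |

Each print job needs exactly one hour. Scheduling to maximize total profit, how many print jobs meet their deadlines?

Take jobs in profit order; each goes to the latest open slot no later than its deadline.
By profit: C(d1,64), A(d5,39), G(d4,35), D(d5,29), B(d4,27), F(d1,23), E(d3,17)
C→slot 1; A→slot 5; G→slot 4; D→slot 3; B→slot 2; F skipped; E skipped.
5 of 7 scheduled.

5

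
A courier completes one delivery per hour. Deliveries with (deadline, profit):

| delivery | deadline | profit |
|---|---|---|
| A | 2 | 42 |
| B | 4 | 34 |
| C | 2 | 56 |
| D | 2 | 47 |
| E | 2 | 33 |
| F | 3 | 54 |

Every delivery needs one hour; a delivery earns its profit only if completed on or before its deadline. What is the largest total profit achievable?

191

Profit order: C=56 F=54 D=47 A=42 B=34 E=33
Assign: C→slot 2, F→slot 3, D→slot 1, A skipped, B→slot 4, E skipped.
Slots: [1:D] [2:C] [3:F] [4:B]
Profit = 47 + 56 + 54 + 34 = 191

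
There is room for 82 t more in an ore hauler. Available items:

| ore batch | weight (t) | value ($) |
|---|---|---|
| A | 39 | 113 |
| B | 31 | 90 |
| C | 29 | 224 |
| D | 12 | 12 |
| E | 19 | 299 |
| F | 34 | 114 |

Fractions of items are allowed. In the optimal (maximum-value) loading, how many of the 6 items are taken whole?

3

Ratios (sorted): E 15.74, C 7.72, F 3.35, B 2.90, A 2.90, D 1.00
take E (19 @ 299); take C (29 @ 224); take F (34 @ 114). Capacity used 82/82.
3 item(s) taken whole.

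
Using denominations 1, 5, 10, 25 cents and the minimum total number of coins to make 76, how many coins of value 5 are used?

76 = 3×25 + 1×1
Count of 5: 0

0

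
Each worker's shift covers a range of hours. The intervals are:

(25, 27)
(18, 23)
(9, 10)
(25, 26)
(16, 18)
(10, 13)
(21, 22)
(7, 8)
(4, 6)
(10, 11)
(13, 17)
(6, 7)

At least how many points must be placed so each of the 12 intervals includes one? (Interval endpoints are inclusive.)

6

By right end: [4,6]  [6,7]  [7,8]  [9,10]  [10,11]  [10,13]  [13,17]  [16,18]  [21,22]  [18,23]  [25,26]  [25,27]
[4,6] uncovered → point at 6; [7,8] uncovered → point at 8; [9,10] uncovered → point at 10; [13,17] uncovered → point at 17; [21,22] uncovered → point at 22; [25,26] uncovered → point at 26.
Points: 6, 8, 10, 17, 22, 26 (6 total).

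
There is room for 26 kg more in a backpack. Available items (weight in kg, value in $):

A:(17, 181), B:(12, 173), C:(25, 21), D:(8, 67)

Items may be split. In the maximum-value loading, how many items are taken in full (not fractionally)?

1

Greedy by value/weight ratio, highest first.
Ratios (sorted): B 14.42, A 10.65, D 8.38, C 0.84
take B (12 @ 173); take 14/17 of A → 149.06. Capacity used 26/26.
1 item(s) taken whole; one partial (take 14/17 of A).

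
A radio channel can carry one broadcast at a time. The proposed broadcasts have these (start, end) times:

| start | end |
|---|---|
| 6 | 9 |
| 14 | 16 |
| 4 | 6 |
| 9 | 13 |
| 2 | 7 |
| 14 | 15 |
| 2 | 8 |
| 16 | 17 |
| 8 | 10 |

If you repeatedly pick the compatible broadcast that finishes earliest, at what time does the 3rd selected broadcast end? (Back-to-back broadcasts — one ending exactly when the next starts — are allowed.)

Sort by end time and greedily take each interval whose start is ≥ the last chosen end.
Sorted by end: (4,6)  (2,7)  (2,8)  (6,9)  (8,10)  (9,13)  (14,15)  (14,16)  (16,17)
take (4,6); skip (2,7); skip (2,8); take (6,9); take (9,13); take (14,15); skip (14,16); take (16,17).
Selected: (4,6) (6,9) (9,13) (14,15) (16,17)

13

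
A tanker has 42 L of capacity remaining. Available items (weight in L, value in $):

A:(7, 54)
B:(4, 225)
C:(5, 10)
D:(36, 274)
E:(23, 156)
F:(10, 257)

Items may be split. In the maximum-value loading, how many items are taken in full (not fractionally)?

3

Greedy by value/weight ratio, highest first.
Order: B (225/4=56.25) > F (257/10=25.70) > A (54/7=7.71) > D (274/36=7.61) > E (156/23=6.78) > C (10/5=2.00)
Fill: take B (4 @ 225) → take F (10 @ 257) → take A (7 @ 54) → take 21/36 of D → 159.83; 42/42 used.
3 item(s) taken whole; one partial (take 21/36 of D).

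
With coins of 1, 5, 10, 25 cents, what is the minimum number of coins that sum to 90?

90 − 3×25→15 − 1×10→5 − 1×5→0
Total coins = 3 + 1 + 1 = 5

5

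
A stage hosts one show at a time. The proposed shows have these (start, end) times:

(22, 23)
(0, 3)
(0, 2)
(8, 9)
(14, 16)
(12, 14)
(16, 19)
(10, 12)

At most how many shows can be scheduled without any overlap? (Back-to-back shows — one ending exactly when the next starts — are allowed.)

7

By end time: (0,2), (0,3), (8,9), (10,12), (12,14), (14,16), (16,19), (22,23).
Pick (0,2); next start ≥ 2 → (8,9); next start ≥ 9 → (10,12); next start ≥ 12 → (12,14); next start ≥ 14 → (14,16); next start ≥ 16 → (16,19); next start ≥ 19 → (22,23).
Selected 7 shows.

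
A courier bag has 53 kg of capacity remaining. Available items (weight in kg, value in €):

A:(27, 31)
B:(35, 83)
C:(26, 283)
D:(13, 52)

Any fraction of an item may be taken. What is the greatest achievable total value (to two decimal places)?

368.20

Order: C (283/26=10.88) > D (52/13=4.00) > B (83/35=2.37) > A (31/27=1.15)
Fill: take C (26 @ 283) → take D (13 @ 52) → take 14/35 of B → 33.20; 53/53 used.
Total value = 368.20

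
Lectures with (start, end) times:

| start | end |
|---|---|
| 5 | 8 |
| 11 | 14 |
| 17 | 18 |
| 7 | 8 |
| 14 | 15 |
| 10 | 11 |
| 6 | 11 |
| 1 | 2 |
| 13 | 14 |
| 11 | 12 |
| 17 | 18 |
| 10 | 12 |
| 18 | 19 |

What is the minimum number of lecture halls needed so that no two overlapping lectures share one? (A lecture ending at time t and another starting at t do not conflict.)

3

Count concurrent intervals with a sweep; the peak is the room count.
Events (time:±→running): 1:+→1 2:-→0 5:+→1 6:+→2 7:+→3 … peak 3.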